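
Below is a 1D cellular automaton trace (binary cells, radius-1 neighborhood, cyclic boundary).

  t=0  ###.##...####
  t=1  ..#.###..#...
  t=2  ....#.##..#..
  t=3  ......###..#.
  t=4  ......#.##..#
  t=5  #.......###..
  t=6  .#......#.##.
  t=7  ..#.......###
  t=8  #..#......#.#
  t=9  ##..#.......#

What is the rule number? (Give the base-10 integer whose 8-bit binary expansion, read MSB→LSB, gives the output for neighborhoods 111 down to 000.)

88

  ### -> .   bit 7 = 0  t=0,i=0
  ##. -> #   bit 6 = 1  t=0,i=2
  #.# -> .   bit 5 = 0  t=0,i=3
  #.. -> #   bit 4 = 1  t=0,i=6
  .## -> #   bit 3 = 1  t=0,i=4
  .#. -> .   bit 2 = 0  t=1,i=2
  ..# -> .   bit 1 = 0  t=0,i=8
  ... -> .   bit 0 = 0  t=0,i=7
  bits 01011000 = 88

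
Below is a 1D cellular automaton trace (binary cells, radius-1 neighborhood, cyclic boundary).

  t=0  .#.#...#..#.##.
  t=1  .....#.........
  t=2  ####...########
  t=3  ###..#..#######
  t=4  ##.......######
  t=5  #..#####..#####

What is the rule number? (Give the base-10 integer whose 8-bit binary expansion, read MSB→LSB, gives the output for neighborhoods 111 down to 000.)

129

  ### -> #   bit 7 = 1  t=2,i=0
  ##. -> .   bit 6 = 0  t=0,i=13
  #.# -> .   bit 5 = 0  t=0,i=2
  #.. -> .   bit 4 = 0  t=0,i=4
  .## -> .   bit 3 = 0  t=0,i=12
  .#. -> .   bit 2 = 0  t=0,i=1
  ..# -> .   bit 1 = 0  t=0,i=0
  ... -> #   bit 0 = 1  t=0,i=5
  bits 10000001 = 129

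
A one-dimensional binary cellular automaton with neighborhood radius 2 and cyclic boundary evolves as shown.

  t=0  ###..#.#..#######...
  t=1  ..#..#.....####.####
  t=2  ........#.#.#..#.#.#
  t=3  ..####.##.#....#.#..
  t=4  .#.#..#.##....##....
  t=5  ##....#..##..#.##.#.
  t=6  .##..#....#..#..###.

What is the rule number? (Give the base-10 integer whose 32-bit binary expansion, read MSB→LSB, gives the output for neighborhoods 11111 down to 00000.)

2636296237

  #####|#  b31=1 t=0,i=12
  ####.|.  b30=0 t=0,i=15
  ###.#|.  b29=0 t=1,i=14
  ###..|#  b28=1 t=0,i=2
  ##.##|#  b27=1 t=1,i=15
  ##.#.|#  b26=1 t=3,i=9
  ##..#|.  b25=0 t=0,i=3
  ##...|#  b24=1 t=0,i=17
  #.###|.  b23=0 t=1,i=16
  #.##.|.  b22=0 t=3,i=7
  #.#.#|#  b21=1 t=2,i=10
  #.#..|.  b20=0 t=0,i=7
  #..##|.  b19=0 t=0,i=9
  #..#.|.  b18=0 t=0,i=4
  #...#|#  b17=1 t=0,i=18
  #....|.  b16=0 t=1,i=7
  .####|#  b15=1 t=0,i=11
  .###.|.  b14=0 t=0,i=1
  .##.#|#  b13=1 t=3,i=8
  .##..|#  b12=1 t=4,i=9
  .#.##|.  b11=0 t=4,i=7
  .#.#.|.  b10=0 t=0,i=6
  .#..#|.  b9=0 t=0,i=8
  .#...|.  b8=0 t=1,i=6
  ..###|.  b7=0 t=0,i=0
  ..##.|.  b6=0 t=4,i=14
  ..#.#|#  b5=1 t=0,i=5
  ..#..|.  b4=0 t=1,i=2
  ...##|#  b3=1 t=0,i=19
  ...#.|#  b2=1 t=2,i=7
  ....#|.  b1=0 t=1,i=9
  .....|#  b0=1 t=1,i=8
  bits 10011101001000101011000000101101 = 2636296237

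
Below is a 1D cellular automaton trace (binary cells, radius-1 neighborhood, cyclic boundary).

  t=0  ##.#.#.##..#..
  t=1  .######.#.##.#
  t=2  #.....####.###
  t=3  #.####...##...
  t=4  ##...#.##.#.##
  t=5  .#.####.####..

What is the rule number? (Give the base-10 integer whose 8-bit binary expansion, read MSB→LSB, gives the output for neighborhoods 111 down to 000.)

  ###|.  b7=0 t=1,i=2
  ##.|#  b6=1 t=0,i=1
  #.#|#  b5=1 t=0,i=2
  #..|.  b4=0 t=0,i=9
  .##|.  b3=0 t=0,i=0
  .#.|#  b2=1 t=0,i=3
  ..#|#  b1=1 t=0,i=10
  ...|#  b0=1 t=2,i=2
  bits 01100111 = 103

103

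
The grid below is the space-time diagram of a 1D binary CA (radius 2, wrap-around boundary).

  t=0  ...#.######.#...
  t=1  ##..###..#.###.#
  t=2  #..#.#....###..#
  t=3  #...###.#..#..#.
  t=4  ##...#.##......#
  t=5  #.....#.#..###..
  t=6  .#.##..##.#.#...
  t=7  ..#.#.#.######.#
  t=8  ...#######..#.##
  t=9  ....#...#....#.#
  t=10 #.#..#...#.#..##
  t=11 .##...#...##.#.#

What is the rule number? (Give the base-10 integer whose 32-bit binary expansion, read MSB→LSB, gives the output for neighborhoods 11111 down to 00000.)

  [31] ##### => .  t=0,i=7
  [30] ####. => #  t=0,i=9
  [29] ###.# => .  t=0,i=10
  [28] ###.. => .  t=1,i=1
  [27] ##.## => .  t=1,i=14
  [26] ##.#. => #  t=0,i=11
  [25] ##..# => .  t=1,i=2
  [24] ##... => .  t=4,i=2
  [23] #.### => #  t=0,i=5
  [22] #.##. => .  t=4,i=7
  [21] #.#.# => #  t=6,i=10
  [20] #.#.. => #  t=0,i=12
  [19] #..## => #  t=1,i=3
  [18] #..#. => .  t=1,i=8
  [17] #...# => .  t=3,i=2
  [16] #.... => .  t=0,i=14
  [15] .#### => #  t=0,i=6
  [14] .###. => #  t=1,i=0
  [13] .##.# => #  t=6,i=8
  [12] .##.. => #  t=2,i=0
  [11] .#.## => #  t=0,i=4
  [10] .#.#. => #  t=2,i=4
  [9] .#..# => .  t=3,i=9
  [8] .#... => #  t=0,i=13
  [7] ..### => .  t=1,i=4
  [6] ..##. => .  t=2,i=15
  [5] ..#.# => .  t=0,i=3
  [4] ..#.. => .  t=3,i=11
  [3] ...## => .  t=2,i=9
  [2] ...#. => .  t=0,i=2
  [1] ....# => #  t=0,i=1
  [0] ..... => #  t=0,i=0
  bits 01000100101110001111110100000011 = 1152974083

1152974083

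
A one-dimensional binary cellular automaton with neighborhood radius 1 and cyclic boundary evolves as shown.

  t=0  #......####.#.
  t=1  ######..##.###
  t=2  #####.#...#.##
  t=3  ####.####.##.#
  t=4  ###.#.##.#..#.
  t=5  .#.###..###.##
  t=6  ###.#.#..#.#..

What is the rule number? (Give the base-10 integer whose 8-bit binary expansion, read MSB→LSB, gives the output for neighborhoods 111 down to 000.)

181

  [7] ### => #  t=0,i=8
  [6] ##. => .  t=0,i=10
  [5] #.# => #  t=0,i=11
  [4] #.. => #  t=0,i=1
  [3] .## => .  t=0,i=7
  [2] .#. => #  t=0,i=0
  [1] ..# => .  t=0,i=6
  [0] ... => #  t=0,i=2
  bits 10110101 = 181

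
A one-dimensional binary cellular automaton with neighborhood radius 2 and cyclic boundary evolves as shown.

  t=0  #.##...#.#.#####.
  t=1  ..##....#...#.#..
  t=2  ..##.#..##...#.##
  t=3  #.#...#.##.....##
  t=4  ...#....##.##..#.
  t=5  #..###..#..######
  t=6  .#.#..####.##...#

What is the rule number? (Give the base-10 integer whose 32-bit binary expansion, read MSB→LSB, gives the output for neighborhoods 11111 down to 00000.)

  [31] ##### => .  t=0,i=13
  [30] ####. => #  t=0,i=14
  [29] ###.# => .  t=0,i=15
  [28] ###.. => .  t=5,i=0
  [27] ##.## => .  t=4,i=10
  [26] ##.#. => .  t=0,i=16
  [25] ##..# => #  t=2,i=0
  [24] ##... => .  t=0,i=4
  [23] #.### => .  t=0,i=11
  [22] #.##. => #  t=0,i=2
  [21] #.#.# => .  t=0,i=0
  [20] #.#.. => .  t=1,i=14
  [19] #..## => .  t=2,i=1
  [18] #..#. => #  t=4,i=14
  [17] #...# => .  t=0,i=5
  [16] #.... => #  t=1,i=5
  [15] .#### => #  t=0,i=12
  [14] .###. => .  t=3,i=16
  [13] .##.# => .  t=2,i=3
  [12] .##.. => #  t=0,i=3
  [11] .#.## => .  t=0,i=1
  [10] .#.#. => #  t=0,i=8
  [9] .#..# => #  t=2,i=6
  [8] .#... => #  t=1,i=9
  [7] ..### => #  t=3,i=15
  [6] ..##. => #  t=1,i=2
  [5] ..#.# => .  t=0,i=7
  [4] ..#.. => #  t=1,i=8
  [3] ...## => .  t=1,i=1
  [2] ...#. => .  t=0,i=6
  [1] ....# => .  t=1,i=0
  [0] ..... => #  t=3,i=12
  bits 01000010010001011001011111010001 = 1111857105

1111857105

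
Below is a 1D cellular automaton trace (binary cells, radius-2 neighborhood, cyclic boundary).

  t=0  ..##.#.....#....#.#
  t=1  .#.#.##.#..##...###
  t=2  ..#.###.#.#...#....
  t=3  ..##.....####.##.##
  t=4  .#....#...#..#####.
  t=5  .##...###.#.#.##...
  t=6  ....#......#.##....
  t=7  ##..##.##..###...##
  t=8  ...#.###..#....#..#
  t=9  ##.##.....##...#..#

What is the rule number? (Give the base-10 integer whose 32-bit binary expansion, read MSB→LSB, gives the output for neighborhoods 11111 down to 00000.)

  ##### -> #   bit 31 = 1  t=4,i=15
  ####. -> .   bit 30 = 0  t=3,i=11
  ###.# -> .   bit 29 = 0  t=1,i=18
  ###.. -> .   bit 28 = 0  t=4,i=17
  ##.## -> #   bit 27 = 1  t=3,i=13
  ##.#. -> .   bit 26 = 0  t=0,i=4
  ##..# -> .   bit 25 = 0  t=3,i=0
  ##... -> .   bit 24 = 0  t=1,i=13
  #.### -> .   bit 23 = 0  t=2,i=4
  #.##. -> #   bit 22 = 1  t=1,i=5
  #.#.# -> .   bit 21 = 0  t=1,i=1
  #.#.. -> #   bit 20 = 1  t=0,i=5
  #..## -> #   bit 19 = 1  t=0,i=1
  #..#. -> .   bit 18 = 0  t=4,i=0
  #...# -> #   bit 17 = 1  t=1,i=14
  #.... -> .   bit 16 = 0  t=0,i=7
  .#### -> #   bit 15 = 1  t=3,i=10
  .###. -> .   bit 14 = 0  t=1,i=17
  .##.# -> #   bit 13 = 1  t=0,i=3
  .##.. -> .   bit 12 = 0  t=1,i=12
  .#.## -> #   bit 11 = 1  t=1,i=4
  .#.#. -> #   bit 10 = 1  t=0,i=17
  .#..# -> .   bit 9 = 0  t=0,i=0
  .#... -> #   bit 8 = 1  t=0,i=6
  ..### -> .   bit 7 = 0  t=1,i=16
  ..##. -> .   bit 6 = 0  t=0,i=2
  ..#.# -> #   bit 5 = 1  t=0,i=16
  ..#.. -> #   bit 4 = 1  t=0,i=11
  ...## -> .   bit 3 = 0  t=1,i=15
  ...#. -> .   bit 2 = 0  t=0,i=10
  ....# -> .   bit 1 = 0  t=0,i=9
  ..... -> #   bit 0 = 1  t=0,i=8
  bits 10001000010110101010110100110001 = 2287643953

2287643953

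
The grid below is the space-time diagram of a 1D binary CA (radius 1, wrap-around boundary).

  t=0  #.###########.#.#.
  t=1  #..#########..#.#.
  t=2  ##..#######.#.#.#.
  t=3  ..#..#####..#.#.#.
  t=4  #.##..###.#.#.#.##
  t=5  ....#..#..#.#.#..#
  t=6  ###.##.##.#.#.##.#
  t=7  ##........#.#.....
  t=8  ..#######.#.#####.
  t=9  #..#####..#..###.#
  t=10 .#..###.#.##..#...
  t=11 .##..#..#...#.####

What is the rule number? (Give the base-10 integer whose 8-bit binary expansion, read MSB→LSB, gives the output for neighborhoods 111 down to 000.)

  [7] ### => #  t=0,i=3
  [6] ##. => .  t=0,i=12
  [5] #.# => .  t=0,i=1
  [4] #.. => #  t=1,i=1
  [3] .## => .  t=0,i=2
  [2] .#. => #  t=0,i=0
  [1] ..# => .  t=1,i=2
  [0] ... => #  t=3,i=0
  bits 10010101 = 149

149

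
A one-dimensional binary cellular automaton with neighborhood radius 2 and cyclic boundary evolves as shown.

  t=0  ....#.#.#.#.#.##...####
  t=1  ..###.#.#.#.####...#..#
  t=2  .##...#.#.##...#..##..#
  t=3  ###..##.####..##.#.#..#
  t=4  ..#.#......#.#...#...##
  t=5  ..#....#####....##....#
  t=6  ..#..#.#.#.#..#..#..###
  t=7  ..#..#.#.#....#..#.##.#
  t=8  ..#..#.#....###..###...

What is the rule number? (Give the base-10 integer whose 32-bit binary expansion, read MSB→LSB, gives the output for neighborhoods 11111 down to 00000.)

  #####|#  b31=1 t=5,i=9
  ####.|.  b30=0 t=0,i=21
  ###.#|.  b29=0 t=1,i=4
  ###..|#  b28=1 t=0,i=22
  ##.##|.  b27=0 t=3,i=7
  ##.#.|.  b26=0 t=1,i=5
  ##..#|.  b25=0 t=2,i=20
  ##...|.  b24=0 t=0,i=0
  #.###|.  b23=0 t=1,i=12
  #.##.|#  b22=1 t=0,i=14
  #.#.#|#  b21=1 t=0,i=6
  #.#..|.  b20=0 t=3,i=19
  #..##|#  b19=1 t=1,i=1
  #..#.|.  b18=0 t=1,i=21
  #...#|.  b17=0 t=0,i=17
  #....|.  b16=0 t=0,i=1
  .####|.  b15=0 t=0,i=20
  .###.|.  b14=0 t=1,i=3
  .##.#|.  b13=0 t=3,i=6
  .##..|#  b12=1 t=0,i=15
  .#.##|#  b11=1 t=0,i=13
  .#.#.|.  b10=0 t=0,i=5
  .#..#|.  b9=0 t=1,i=0
  .#...|.  b8=0 t=4,i=5
  ..###|#  b7=1 t=0,i=19
  ..##.|.  b6=0 t=2,i=18
  ..#.#|#  b5=1 t=0,i=4
  ..#..|#  b4=1 t=1,i=19
  ...##|.  b3=0 t=0,i=18
  ...#.|#  b2=1 t=0,i=3
  ....#|#  b1=1 t=0,i=2
  .....|#  b0=1 t=4,i=7
  bits 10010000011010000001100010110111 = 2422741175

2422741175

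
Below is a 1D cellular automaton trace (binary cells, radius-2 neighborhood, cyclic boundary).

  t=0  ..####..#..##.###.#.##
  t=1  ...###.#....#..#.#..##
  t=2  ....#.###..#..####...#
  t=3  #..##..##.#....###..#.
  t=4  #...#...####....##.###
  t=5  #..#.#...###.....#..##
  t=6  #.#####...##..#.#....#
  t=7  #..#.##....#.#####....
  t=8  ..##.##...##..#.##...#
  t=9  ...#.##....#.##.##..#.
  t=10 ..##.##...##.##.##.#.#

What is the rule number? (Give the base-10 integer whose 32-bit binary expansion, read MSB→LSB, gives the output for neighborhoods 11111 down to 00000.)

1414853925

  nb #####: next=.  (t=6,i=4, bit31=0)
  nb ####.: next=#  (t=0,i=4, bit30=1)
  nb ###.#: next=.  (t=0,i=16, bit29=0)
  nb ###..: next=#  (t=0,i=5, bit28=1)
  nb ##.##: next=.  (t=0,i=13, bit27=0)
  nb ##.#.: next=#  (t=0,i=17, bit26=1)
  nb ##..#: next=.  (t=0,i=0, bit25=0)
  nb ##...: next=.  (t=1,i=0, bit24=0)
  nb #.###: next=.  (t=0,i=14, bit23=0)
  nb #.##.: next=#  (t=0,i=20, bit22=1)
  nb #.#.#: next=.  (t=0,i=18, bit21=0)
  nb #.#..: next=#  (t=1,i=7, bit20=1)
  nb #..##: next=.  (t=0,i=1, bit19=0)
  nb #..#.: next=#  (t=0,i=7, bit18=1)
  nb #...#: next=.  (t=1,i=1, bit17=0)
  nb #....: next=.  (t=1,i=9, bit16=0)
  nb .####: next=#  (t=0,i=3, bit15=1)
  nb .###.: next=#  (t=0,i=15, bit14=1)
  nb .##.#: next=#  (t=0,i=12, bit13=1)
  nb .##..: next=#  (t=0,i=21, bit12=1)
  nb .#.##: next=.  (t=0,i=19, bit11=0)
  nb .#.#.: next=#  (t=1,i=16, bit10=1)
  nb .#..#: next=.  (t=0,i=9, bit9=0)
  nb .#...: next=#  (t=1,i=8, bit8=1)
  nb ..###: next=.  (t=0,i=2, bit7=0)
  nb ..##.: next=.  (t=0,i=11, bit6=0)
  nb ..#.#: next=#  (t=1,i=15, bit5=1)
  nb ..#..: next=.  (t=0,i=8, bit4=0)
  nb ...##: next=.  (t=1,i=2, bit3=0)
  nb ...#.: next=#  (t=1,i=11, bit2=1)
  nb ....#: next=.  (t=1,i=10, bit1=0)
  nb .....: next=#  (t=5,i=14, bit0=1)
  bits 01010100010101001111010100100101 = 1414853925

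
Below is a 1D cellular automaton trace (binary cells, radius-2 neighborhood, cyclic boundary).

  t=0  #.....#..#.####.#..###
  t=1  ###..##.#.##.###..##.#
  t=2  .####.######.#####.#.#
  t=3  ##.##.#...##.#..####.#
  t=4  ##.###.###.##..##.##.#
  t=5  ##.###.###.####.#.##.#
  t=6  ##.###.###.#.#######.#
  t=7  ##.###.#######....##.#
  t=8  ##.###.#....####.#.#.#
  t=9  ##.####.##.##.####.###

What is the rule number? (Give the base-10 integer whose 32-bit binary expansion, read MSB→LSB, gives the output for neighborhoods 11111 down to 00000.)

2012182940

  [31] ##### => .  t=2,i=8
  [30] ####. => #  t=0,i=13
  [29] ###.# => #  t=0,i=14
  [28] ###.. => #  t=0,i=0
  [27] ##.## => .  t=1,i=12
  [26] ##.#. => #  t=0,i=15
  [25] ##..# => #  t=1,i=3
  [24] ##... => #  t=0,i=1
  [23] #.### => #  t=0,i=11
  [22] #.##. => #  t=1,i=10
  [21] #.#.# => #  t=1,i=8
  [20] #.#.. => .  t=0,i=16
  [19] #..## => #  t=0,i=18
  [18] #..#. => #  t=0,i=8
  [17] #...# => #  t=3,i=8
  [16] #.... => #  t=0,i=2
  [15] .#### => .  t=0,i=12
  [14] .###. => #  t=1,i=14
  [13] .##.# => #  t=1,i=6
  [12] .##.. => #  t=4,i=12
  [11] .#.## => #  t=0,i=10
  [10] .#.#. => .  t=2,i=20
  [9] .#..# => .  t=0,i=7
  [8] .#... => #  t=3,i=7
  [7] ..### => #  t=0,i=19
  [6] ..##. => .  t=1,i=5
  [5] ..#.# => .  t=0,i=9
  [4] ..#.. => #  t=0,i=6
  [3] ...## => #  t=3,i=9
  [2] ...#. => #  t=0,i=5
  [1] ....# => .  t=0,i=4
  [0] ..... => .  t=0,i=3
  bits 01110111111011110111100110011100 = 2012182940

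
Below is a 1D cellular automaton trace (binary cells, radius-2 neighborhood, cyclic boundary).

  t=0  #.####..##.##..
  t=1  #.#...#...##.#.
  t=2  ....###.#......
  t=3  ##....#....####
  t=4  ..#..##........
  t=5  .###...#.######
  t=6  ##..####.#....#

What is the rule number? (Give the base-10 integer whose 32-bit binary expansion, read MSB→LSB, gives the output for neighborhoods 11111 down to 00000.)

  nb #####: next=.  (t=3,i=13, bit31=0)
  nb ####.: next=.  (t=0,i=4, bit30=0)
  nb ###.#: next=#  (t=2,i=6, bit29=1)
  nb ###..: next=.  (t=0,i=5, bit28=0)
  nb ##.##: next=#  (t=0,i=10, bit27=1)
  nb ##.#.: next=.  (t=1,i=12, bit26=0)
  nb ##..#: next=#  (t=0,i=6, bit25=1)
  nb ##...: next=#  (t=3,i=2, bit24=1)
  nb #.###: next=#  (t=0,i=2, bit23=1)
  nb #.##.: next=#  (t=0,i=11, bit22=1)
  nb #.#.#: next=.  (t=1,i=0, bit21=0)
  nb #.#..: next=.  (t=1,i=2, bit20=0)
  nb #..##: next=.  (t=0,i=7, bit19=0)
  nb #..#.: next=.  (t=0,i=14, bit18=0)
  nb #...#: next=#  (t=1,i=4, bit17=1)
  nb #....: next=.  (t=2,i=10, bit16=0)
  nb .####: next=.  (t=0,i=3, bit15=0)
  nb .###.: next=.  (t=2,i=5, bit14=0)
  nb .##.#: next=.  (t=0,i=9, bit13=0)
  nb .##..: next=.  (t=0,i=12, bit12=0)
  nb .#.##: next=.  (t=0,i=1, bit11=0)
  nb .#.#.: next=.  (t=1,i=1, bit10=0)
  nb .#..#: next=#  (t=4,i=3, bit9=1)
  nb .#...: next=.  (t=1,i=3, bit8=0)
  nb ..###: next=.  (t=2,i=4, bit7=0)
  nb ..##.: next=.  (t=0,i=8, bit6=0)
  nb ..#.#: next=#  (t=0,i=0, bit5=1)
  nb ..#..: next=#  (t=1,i=6, bit4=1)
  nb ...##: next=.  (t=1,i=9, bit3=0)
  nb ...#.: next=#  (t=1,i=5, bit2=1)
  nb ....#: next=.  (t=2,i=2, bit1=0)
  nb .....: next=#  (t=2,i=0, bit0=1)
  bits 00101011110000100000001000110101 = 734134837

734134837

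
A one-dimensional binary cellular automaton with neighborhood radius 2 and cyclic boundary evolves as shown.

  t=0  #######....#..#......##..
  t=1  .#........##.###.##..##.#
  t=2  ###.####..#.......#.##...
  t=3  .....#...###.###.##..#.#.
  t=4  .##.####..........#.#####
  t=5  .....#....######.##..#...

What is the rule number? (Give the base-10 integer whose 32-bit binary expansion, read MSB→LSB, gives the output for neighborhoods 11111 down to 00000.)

  #####|.  b31=0 t=0,i=2
  ####.|.  b30=0 t=0,i=5
  ###.#|.  b29=0 t=1,i=15
  ###..|.  b28=0 t=0,i=6
  ##.##|.  b27=0 t=1,i=12
  ##.#.|.  b26=0 t=1,i=23
  ##..#|.  b25=0 t=0,i=23
  ##...|.  b24=0 t=0,i=7
  #.###|.  b23=0 t=1,i=13
  #.##.|.  b22=0 t=1,i=17
  #.#.#|.  b21=0 t=1,i=24
  #.#..|#  b20=1 t=1,i=1
  #..##|#  b19=1 t=0,i=24
  #..#.|#  b18=1 t=0,i=13
  #...#|#  b17=1 t=2,i=23
  #....|.  b16=0 t=0,i=8
  .####|#  b15=1 t=0,i=1
  .###.|.  b14=0 t=1,i=14
  .##.#|.  b13=0 t=1,i=11
  .##..|#  b12=1 t=0,i=22
  .#.##|.  b11=0 t=2,i=19
  .#.#.|#  b10=1 t=1,i=0
  .#..#|.  b9=0 t=0,i=12
  .#...|#  b8=1 t=0,i=15
  ..###|.  b7=0 t=0,i=0
  ..##.|#  b6=1 t=0,i=21
  ..#.#|#  b5=1 t=2,i=18
  ..#..|#  b4=1 t=0,i=11
  ...##|.  b3=0 t=0,i=20
  ...#.|#  b2=1 t=0,i=10
  ....#|.  b1=0 t=0,i=9
  .....|#  b0=1 t=0,i=17
  bits 00000000000111101001010101110101 = 2004341

2004341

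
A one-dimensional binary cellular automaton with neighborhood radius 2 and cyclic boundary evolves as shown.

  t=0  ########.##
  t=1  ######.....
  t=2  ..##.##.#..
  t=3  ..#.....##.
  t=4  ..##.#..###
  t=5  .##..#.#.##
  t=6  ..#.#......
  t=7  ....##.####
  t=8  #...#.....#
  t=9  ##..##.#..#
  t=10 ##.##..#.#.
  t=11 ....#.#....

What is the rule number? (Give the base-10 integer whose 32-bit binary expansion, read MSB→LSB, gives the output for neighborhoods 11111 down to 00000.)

2434552145

  #####|#  b31=1 t=0,i=0
  ####.|.  b30=0 t=0,i=6
  ###.#|.  b29=0 t=0,i=7
  ###..|#  b28=1 t=1,i=5
  ##.##|.  b27=0 t=0,i=8
  ##.#.|.  b26=0 t=2,i=7
  ##..#|.  b25=0 t=4,i=0
  ##...|#  b24=1 t=1,i=6
  #.###|.  b23=0 t=0,i=9
  #.##.|.  b22=0 t=2,i=5
  #.#.#|.  b21=0 t=5,i=7
  #.#..|#  b20=1 t=2,i=8
  #..##|#  b19=1 t=4,i=1
  #..#.|#  b18=1 t=5,i=4
  #...#|.  b17=0 t=3,i=0
  #....|.  b16=0 t=1,i=7
  .####|.  b15=0 t=0,i=10
  .###.|#  b14=1 t=4,i=9
  .##.#|.  b13=0 t=2,i=3
  .##..|#  b12=1 t=3,i=9
  .#.##|.  b11=0 t=5,i=8
  .#.#.|.  b10=0 t=5,i=6
  .#..#|.  b9=0 t=4,i=6
  .#...|#  b8=1 t=2,i=9
  ..###|.  b7=0 t=1,i=0
  ..##.|#  b6=1 t=2,i=2
  ..#.#|.  b5=0 t=5,i=5
  ..#..|#  b4=1 t=3,i=2
  ...##|.  b3=0 t=1,i=10
  ...#.|.  b2=0 t=3,i=1
  ....#|.  b1=0 t=1,i=9
  .....|#  b0=1 t=1,i=8
  bits 10010001000111000101000101010001 = 2434552145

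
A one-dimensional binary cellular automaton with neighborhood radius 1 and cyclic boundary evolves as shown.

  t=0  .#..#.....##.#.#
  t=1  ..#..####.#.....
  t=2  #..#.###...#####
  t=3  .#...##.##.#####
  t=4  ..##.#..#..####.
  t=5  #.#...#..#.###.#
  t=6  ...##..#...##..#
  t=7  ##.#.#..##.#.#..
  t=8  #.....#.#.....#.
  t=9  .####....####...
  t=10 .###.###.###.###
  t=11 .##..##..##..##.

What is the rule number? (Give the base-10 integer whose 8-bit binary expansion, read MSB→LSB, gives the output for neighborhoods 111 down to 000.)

  [7] ### => #  t=1,i=6
  [6] ##. => .  t=0,i=11
  [5] #.# => .  t=0,i=0
  [4] #.. => #  t=0,i=2
  [3] .## => #  t=0,i=10
  [2] .#. => .  t=0,i=1
  [1] ..# => .  t=0,i=3
  [0] ... => #  t=0,i=6
  bits 10011001 = 153

153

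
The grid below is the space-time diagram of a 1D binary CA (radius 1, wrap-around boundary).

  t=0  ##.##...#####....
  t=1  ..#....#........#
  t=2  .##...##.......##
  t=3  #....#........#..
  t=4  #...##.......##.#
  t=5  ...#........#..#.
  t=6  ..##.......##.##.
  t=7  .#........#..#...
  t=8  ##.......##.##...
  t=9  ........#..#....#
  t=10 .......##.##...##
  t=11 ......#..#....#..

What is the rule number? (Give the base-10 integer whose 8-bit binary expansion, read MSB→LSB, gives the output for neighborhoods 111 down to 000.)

  nb ###: next=.  (t=0,i=9, bit7=0)
  nb ##.: next=.  (t=0,i=1, bit6=0)
  nb #.#: next=#  (t=0,i=2, bit5=1)
  nb #..: next=.  (t=0,i=5, bit4=0)
  nb .##: next=.  (t=0,i=0, bit3=0)
  nb .#.: next=#  (t=1,i=2, bit2=1)
  nb ..#: next=#  (t=0,i=7, bit1=1)
  nb ...: next=.  (t=0,i=6, bit0=0)
  bits 00100110 = 38

38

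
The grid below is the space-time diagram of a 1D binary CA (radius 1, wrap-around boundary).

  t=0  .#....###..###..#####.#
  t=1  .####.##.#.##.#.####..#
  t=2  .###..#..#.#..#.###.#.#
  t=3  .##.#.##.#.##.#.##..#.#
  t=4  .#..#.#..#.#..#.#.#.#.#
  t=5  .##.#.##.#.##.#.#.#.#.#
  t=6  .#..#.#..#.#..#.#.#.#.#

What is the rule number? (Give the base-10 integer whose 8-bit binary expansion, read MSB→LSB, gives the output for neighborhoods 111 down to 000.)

  ###|#  b7=1 t=0,i=7
  ##.|.  b6=0 t=0,i=8
  #.#|.  b5=0 t=0,i=0
  #..|#  b4=1 t=0,i=2
  .##|#  b3=1 t=0,i=6
  .#.|#  b2=1 t=0,i=1
  ..#|.  b1=0 t=0,i=5
  ...|#  b0=1 t=0,i=3
  bits 10011101 = 157

157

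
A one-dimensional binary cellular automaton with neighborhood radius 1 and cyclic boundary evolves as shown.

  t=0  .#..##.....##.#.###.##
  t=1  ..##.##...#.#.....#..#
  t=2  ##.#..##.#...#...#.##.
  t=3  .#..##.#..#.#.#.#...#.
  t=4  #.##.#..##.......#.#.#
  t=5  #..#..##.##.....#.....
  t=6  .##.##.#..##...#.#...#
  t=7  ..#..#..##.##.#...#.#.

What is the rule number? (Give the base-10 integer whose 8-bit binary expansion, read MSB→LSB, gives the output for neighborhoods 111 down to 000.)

  nb ###: next=.  (t=0,i=17, bit7=0)
  nb ##.: next=#  (t=0,i=5, bit6=1)
  nb #.#: next=.  (t=0,i=0, bit5=0)
  nb #..: next=#  (t=0,i=2, bit4=1)
  nb .##: next=.  (t=0,i=4, bit3=0)
  nb .#.: next=.  (t=0,i=1, bit2=0)
  nb ..#: next=#  (t=0,i=3, bit1=1)
  nb ...: next=.  (t=0,i=7, bit0=0)
  bits 01010010 = 82

82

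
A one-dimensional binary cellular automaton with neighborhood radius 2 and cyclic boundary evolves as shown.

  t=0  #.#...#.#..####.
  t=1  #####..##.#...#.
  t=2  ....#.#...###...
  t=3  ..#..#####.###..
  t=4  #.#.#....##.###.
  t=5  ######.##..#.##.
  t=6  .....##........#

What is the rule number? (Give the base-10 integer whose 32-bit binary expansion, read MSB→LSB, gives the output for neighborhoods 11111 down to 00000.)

  ##### -> .   bit 31 = 0  t=1,i=2
  ####. -> .   bit 30 = 0  t=0,i=13
  ###.# -> #   bit 29 = 1  t=0,i=14
  ###.. -> #   bit 28 = 1  t=1,i=4
  ##.## -> #   bit 27 = 1  t=3,i=10
  ##.#. -> .   bit 26 = 0  t=0,i=15
  ##..# -> .   bit 25 = 0  t=1,i=5
  ##... -> #   bit 24 = 1  t=2,i=13
  #.### -> .   bit 23 = 0  t=1,i=0
  #.##. -> .   bit 22 = 0  t=5,i=7
  #.#.# -> #   bit 21 = 1  t=0,i=0
  #.#.. -> #   bit 20 = 1  t=0,i=2
  #..## -> #   bit 19 = 1  t=0,i=10
  #..#. -> .   bit 18 = 0  t=5,i=10
  #...# -> #   bit 17 = 1  t=0,i=4
  #.... -> .   bit 16 = 0  t=2,i=14
  .#### -> .   bit 15 = 0  t=0,i=12
  .###. -> #   bit 14 = 1  t=2,i=11
  .##.# -> .   bit 13 = 0  t=1,i=8
  .##.. -> .   bit 12 = 0  t=5,i=8
  .#.## -> .   bit 11 = 0  t=1,i=15
  .#.#. -> #   bit 10 = 1  t=0,i=1
  .#..# -> .   bit 9 = 0  t=0,i=9
  .#... -> #   bit 8 = 1  t=0,i=3
  ..### -> .   bit 7 = 0  t=0,i=11
  ..##. -> .   bit 6 = 0  t=1,i=7
  ..#.# -> .   bit 5 = 0  t=0,i=6
  ..#.. -> #   bit 4 = 1  t=3,i=2
  ...## -> #   bit 3 = 1  t=2,i=9
  ...#. -> .   bit 2 = 0  t=0,i=5
  ....# -> #   bit 1 = 1  t=2,i=2
  ..... -> .   bit 0 = 0  t=2,i=0
  bits 00111001001110100100010100011010 = 960120090

960120090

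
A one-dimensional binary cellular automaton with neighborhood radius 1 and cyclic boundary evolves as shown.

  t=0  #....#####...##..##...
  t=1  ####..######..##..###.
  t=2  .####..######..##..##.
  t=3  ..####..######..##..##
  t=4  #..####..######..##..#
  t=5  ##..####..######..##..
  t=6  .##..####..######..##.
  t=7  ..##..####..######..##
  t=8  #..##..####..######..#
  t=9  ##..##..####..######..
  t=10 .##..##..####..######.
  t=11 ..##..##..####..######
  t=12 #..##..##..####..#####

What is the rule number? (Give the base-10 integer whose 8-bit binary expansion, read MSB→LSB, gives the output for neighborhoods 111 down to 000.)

  [7] ### => #  t=0,i=6
  [6] ##. => #  t=0,i=9
  [5] #.# => .  t=1,i=21
  [4] #.. => #  t=0,i=1
  [3] .## => .  t=0,i=5
  [2] .#. => #  t=0,i=0
  [1] ..# => .  t=0,i=4
  [0] ... => #  t=0,i=2
  bits 11010101 = 213

213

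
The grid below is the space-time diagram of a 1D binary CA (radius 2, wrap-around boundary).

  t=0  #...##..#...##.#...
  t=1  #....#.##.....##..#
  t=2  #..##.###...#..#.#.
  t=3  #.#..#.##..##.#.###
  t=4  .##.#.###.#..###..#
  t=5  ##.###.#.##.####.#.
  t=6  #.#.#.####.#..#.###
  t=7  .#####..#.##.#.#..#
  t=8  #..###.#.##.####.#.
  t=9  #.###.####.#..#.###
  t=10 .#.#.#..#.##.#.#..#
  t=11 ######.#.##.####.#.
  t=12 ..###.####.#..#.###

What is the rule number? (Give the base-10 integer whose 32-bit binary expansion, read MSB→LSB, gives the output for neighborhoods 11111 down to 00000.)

  #####|#  b31=1 t=7,i=3
  ####.|#  b30=1 t=3,i=18
  ###.#|.  b29=0 t=3,i=0
  ###..|#  b28=1 t=2,i=8
  ##.##|#  b27=1 t=2,i=5
  ##.#.|#  b26=1 t=0,i=14
  ##..#|.  b25=0 t=0,i=6
  ##...|.  b24=0 t=1,i=1
  #.###|.  b23=0 t=2,i=6
  #.##.|#  b22=1 t=1,i=7
  #.#.#|#  b21=1 t=2,i=17
  #.#..|#  b20=1 t=0,i=15
  #..##|#  b19=1 t=1,i=17
  #..#.|#  b18=1 t=0,i=7
  #...#|.  b17=0 t=0,i=2
  #....|.  b16=0 t=1,i=2
  .####|.  b15=0 t=3,i=17
  .###.|#  b14=1 t=2,i=7
  .##.#|.  b13=0 t=0,i=13
  .##..|#  b12=1 t=0,i=5
  .#.##|#  b11=1 t=1,i=6
  .#.#.|#  b10=1 t=2,i=16
  .#..#|.  b9=0 t=2,i=1
  .#...|.  b8=0 t=0,i=1
  ..###|#  b7=1 t=4,i=13
  ..##.|.  b6=0 t=0,i=4
  ..#.#|.  b5=0 t=1,i=5
  ..#..|#  b4=1 t=0,i=0
  ...##|.  b3=0 t=0,i=3
  ...#.|#  b2=1 t=0,i=18
  ....#|#  b1=1 t=1,i=3
  .....|.  b0=0 t=1,i=11
  bits 11011100011111000101110010010110 = 3699137686

3699137686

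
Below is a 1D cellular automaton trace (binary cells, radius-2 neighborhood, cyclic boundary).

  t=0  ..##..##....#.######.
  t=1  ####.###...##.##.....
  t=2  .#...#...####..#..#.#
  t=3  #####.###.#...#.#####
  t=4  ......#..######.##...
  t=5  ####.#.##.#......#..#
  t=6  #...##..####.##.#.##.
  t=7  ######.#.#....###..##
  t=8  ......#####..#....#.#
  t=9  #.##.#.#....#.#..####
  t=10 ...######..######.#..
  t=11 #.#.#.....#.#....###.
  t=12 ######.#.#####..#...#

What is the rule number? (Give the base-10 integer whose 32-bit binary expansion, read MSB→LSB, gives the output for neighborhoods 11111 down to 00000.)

79607661

  [31] ##### => .  t=0,i=16
  [30] ####. => .  t=0,i=18
  [29] ###.# => .  t=1,i=3
  [28] ###.. => .  t=0,i=19
  [27] ##.## => .  t=1,i=4
  [26] ##.#. => #  t=3,i=9
  [25] ##..# => .  t=0,i=4
  [24] ##... => .  t=0,i=8
  [23] #.### => #  t=0,i=14
  [22] #.##. => .  t=1,i=14
  [21] #.#.# => #  t=2,i=20
  [20] #.#.. => #  t=2,i=1
  [19] #..## => #  t=0,i=5
  [18] #..#. => #  t=2,i=14
  [17] #...# => #  t=0,i=0
  [16] #.... => .  t=0,i=9
  [15] .#### => #  t=0,i=15
  [14] .###. => .  t=1,i=6
  [13] .##.# => #  t=1,i=12
  [12] .##.. => #  t=0,i=3
  [11] .#.## => .  t=0,i=13
  [10] .#.#. => #  t=2,i=0
  [9] .#..# => #  t=2,i=16
  [8] .#... => #  t=2,i=2
  [7] ..### => .  t=1,i=0
  [6] ..##. => #  t=0,i=2
  [5] ..#.# => #  t=0,i=12
  [4] ..#.. => .  t=2,i=5
  [3] ...## => #  t=0,i=1
  [2] ...#. => #  t=0,i=11
  [1] ....# => .  t=0,i=10
  [0] ..... => #  t=1,i=18
  bits 00000100101111101011011101101101 = 79607661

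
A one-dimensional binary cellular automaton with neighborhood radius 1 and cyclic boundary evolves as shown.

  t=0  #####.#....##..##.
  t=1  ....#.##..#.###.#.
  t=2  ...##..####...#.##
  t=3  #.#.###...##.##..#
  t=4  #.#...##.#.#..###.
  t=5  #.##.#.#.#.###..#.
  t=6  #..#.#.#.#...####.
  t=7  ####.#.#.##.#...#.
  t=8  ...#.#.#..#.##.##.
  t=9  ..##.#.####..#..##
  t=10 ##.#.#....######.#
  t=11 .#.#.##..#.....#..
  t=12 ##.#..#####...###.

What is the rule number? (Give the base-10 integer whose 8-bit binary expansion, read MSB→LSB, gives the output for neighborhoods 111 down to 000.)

  nb ###: next=.  (t=0,i=1, bit7=0)
  nb ##.: next=#  (t=0,i=4, bit6=1)
  nb #.#: next=.  (t=0,i=5, bit5=0)
  nb #..: next=#  (t=0,i=7, bit4=1)
  nb .##: next=.  (t=0,i=0, bit3=0)
  nb .#.: next=#  (t=0,i=6, bit2=1)
  nb ..#: next=#  (t=0,i=10, bit1=1)
  nb ...: next=.  (t=0,i=8, bit0=0)
  bits 01010110 = 86

86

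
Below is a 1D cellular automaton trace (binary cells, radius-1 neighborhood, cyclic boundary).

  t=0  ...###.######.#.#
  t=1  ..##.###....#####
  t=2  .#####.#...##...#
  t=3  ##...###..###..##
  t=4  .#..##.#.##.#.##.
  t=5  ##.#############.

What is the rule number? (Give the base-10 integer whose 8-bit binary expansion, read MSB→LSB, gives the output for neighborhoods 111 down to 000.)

  [7] ### => .  t=0,i=4
  [6] ##. => #  t=0,i=5
  [5] #.# => #  t=0,i=6
  [4] #.. => .  t=0,i=0
  [3] .## => #  t=0,i=3
  [2] .#. => #  t=0,i=14
  [1] ..# => #  t=0,i=2
  [0] ... => .  t=0,i=1
  bits 01101110 = 110

110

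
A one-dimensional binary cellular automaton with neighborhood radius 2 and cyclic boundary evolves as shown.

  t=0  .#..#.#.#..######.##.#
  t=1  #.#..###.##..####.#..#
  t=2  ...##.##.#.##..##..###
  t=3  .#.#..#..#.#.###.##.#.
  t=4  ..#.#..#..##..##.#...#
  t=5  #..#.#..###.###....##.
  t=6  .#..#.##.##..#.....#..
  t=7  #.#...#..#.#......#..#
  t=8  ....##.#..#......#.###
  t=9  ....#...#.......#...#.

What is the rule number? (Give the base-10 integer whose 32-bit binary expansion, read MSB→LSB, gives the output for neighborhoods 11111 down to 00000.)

3798615620

  nb #####: next=#  (t=0,i=13, bit31=1)
  nb ####.: next=#  (t=0,i=15, bit30=1)
  nb ###.#: next=#  (t=0,i=16, bit29=1)
  nb ###..: next=.  (t=2,i=21, bit28=0)
  nb ##.##: next=.  (t=0,i=17, bit27=0)
  nb ##.#.: next=.  (t=0,i=20, bit26=0)
  nb ##..#: next=#  (t=1,i=11, bit25=1)
  nb ##...: next=.  (t=2,i=0, bit24=0)
  nb #.###: next=.  (t=3,i=13, bit23=0)
  nb #.##.: next=#  (t=0,i=18, bit22=1)
  nb #.#.#: next=#  (t=0,i=6, bit21=1)
  nb #.#..: next=.  (t=0,i=1, bit20=0)
  nb #..##: next=#  (t=0,i=10, bit19=1)
  nb #..#.: next=.  (t=0,i=3, bit18=0)
  nb #...#: next=#  (t=2,i=1, bit17=1)
  nb #....: next=.  (t=5,i=16, bit16=0)
  nb .####: next=.  (t=0,i=12, bit15=0)
  nb .###.: next=#  (t=1,i=6, bit14=1)
  nb .##.#: next=.  (t=0,i=19, bit13=0)
  nb .##..: next=.  (t=1,i=10, bit12=0)
  nb .#.##: next=.  (t=2,i=10, bit11=0)
  nb .#.#.: next=#  (t=0,i=0, bit10=1)
  nb .#..#: next=#  (t=0,i=2, bit9=1)
  nb .#...: next=.  (t=4,i=18, bit8=0)
  nb ..###: next=.  (t=0,i=11, bit7=0)
  nb ..##.: next=#  (t=1,i=21, bit6=1)
  nb ..#.#: next=.  (t=0,i=4, bit5=0)
  nb ..#..: next=.  (t=3,i=6, bit4=0)
  nb ...##: next=.  (t=2,i=2, bit3=0)
  nb ...#.: next=#  (t=4,i=20, bit2=1)
  nb ....#: next=.  (t=5,i=17, bit1=0)
  nb .....: next=.  (t=6,i=16, bit0=0)
  bits 11100010011010100100011001000100 = 3798615620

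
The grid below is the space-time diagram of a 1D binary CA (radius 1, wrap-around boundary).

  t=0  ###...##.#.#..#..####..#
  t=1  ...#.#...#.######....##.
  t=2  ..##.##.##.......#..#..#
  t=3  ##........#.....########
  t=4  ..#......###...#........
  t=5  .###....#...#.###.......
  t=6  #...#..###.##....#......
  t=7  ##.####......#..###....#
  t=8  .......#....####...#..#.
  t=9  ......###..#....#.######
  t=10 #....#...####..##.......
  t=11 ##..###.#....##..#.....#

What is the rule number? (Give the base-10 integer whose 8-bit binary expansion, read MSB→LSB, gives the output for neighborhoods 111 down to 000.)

  nb ###: next=.  (t=0,i=0, bit7=0)
  nb ##.: next=.  (t=0,i=2, bit6=0)
  nb #.#: next=.  (t=0,i=8, bit5=0)
  nb #..: next=#  (t=0,i=3, bit4=1)
  nb .##: next=.  (t=0,i=6, bit3=0)
  nb .#.: next=#  (t=0,i=9, bit2=1)
  nb ..#: next=#  (t=0,i=5, bit1=1)
  nb ...: next=.  (t=0,i=4, bit0=0)
  bits 00010110 = 22

22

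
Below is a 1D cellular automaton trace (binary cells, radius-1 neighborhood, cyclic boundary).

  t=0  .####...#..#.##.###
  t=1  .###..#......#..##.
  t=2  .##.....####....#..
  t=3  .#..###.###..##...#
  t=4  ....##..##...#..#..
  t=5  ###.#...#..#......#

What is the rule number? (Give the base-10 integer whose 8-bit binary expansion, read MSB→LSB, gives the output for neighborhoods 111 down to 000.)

  [7] ### => #  t=0,i=2
  [6] ##. => .  t=0,i=4
  [5] #.# => .  t=0,i=0
  [4] #.. => .  t=0,i=5
  [3] .## => #  t=0,i=1
  [2] .#. => .  t=0,i=8
  [1] ..# => .  t=0,i=7
  [0] ... => #  t=0,i=6
  bits 10001001 = 137

137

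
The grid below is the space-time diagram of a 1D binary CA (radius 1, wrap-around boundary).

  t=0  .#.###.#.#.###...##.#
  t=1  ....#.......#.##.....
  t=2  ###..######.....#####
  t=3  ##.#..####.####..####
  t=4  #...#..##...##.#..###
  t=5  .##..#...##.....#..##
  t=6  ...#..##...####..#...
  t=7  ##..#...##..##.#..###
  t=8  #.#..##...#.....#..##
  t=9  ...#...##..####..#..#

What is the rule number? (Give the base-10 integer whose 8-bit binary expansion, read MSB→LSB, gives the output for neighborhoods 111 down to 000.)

145

  ###|#  b7=1 t=0,i=4
  ##.|.  b6=0 t=0,i=5
  #.#|.  b5=0 t=0,i=0
  #..|#  b4=1 t=0,i=14
  .##|.  b3=0 t=0,i=3
  .#.|.  b2=0 t=0,i=1
  ..#|.  b1=0 t=0,i=16
  ...|#  b0=1 t=0,i=15
  bits 10010001 = 145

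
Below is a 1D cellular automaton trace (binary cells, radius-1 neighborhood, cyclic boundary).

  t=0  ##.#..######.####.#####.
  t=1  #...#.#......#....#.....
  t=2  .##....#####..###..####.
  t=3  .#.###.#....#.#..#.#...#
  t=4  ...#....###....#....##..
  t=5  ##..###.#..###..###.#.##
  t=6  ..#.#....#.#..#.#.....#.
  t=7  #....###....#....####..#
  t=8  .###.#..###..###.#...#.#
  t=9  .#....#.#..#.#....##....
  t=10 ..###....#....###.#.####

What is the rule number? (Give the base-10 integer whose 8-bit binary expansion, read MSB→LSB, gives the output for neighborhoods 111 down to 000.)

25

  ### -> .   bit 7 = 0  t=0,i=7
  ##. -> .   bit 6 = 0  t=0,i=1
  #.# -> .   bit 5 = 0  t=0,i=2
  #.. -> #   bit 4 = 1  t=0,i=4
  .## -> #   bit 3 = 1  t=0,i=0
  .#. -> .   bit 2 = 0  t=0,i=3
  ..# -> .   bit 1 = 0  t=0,i=5
  ... -> #   bit 0 = 1  t=1,i=2
  bits 00011001 = 25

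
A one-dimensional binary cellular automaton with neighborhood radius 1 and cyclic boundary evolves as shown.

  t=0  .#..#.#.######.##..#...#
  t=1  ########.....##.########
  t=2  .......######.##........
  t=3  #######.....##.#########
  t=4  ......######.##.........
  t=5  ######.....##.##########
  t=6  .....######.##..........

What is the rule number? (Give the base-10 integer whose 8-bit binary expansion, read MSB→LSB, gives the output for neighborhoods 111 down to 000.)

  [7] ### => .  t=0,i=9
  [6] ##. => #  t=0,i=13
  [5] #.# => #  t=0,i=0
  [4] #.. => #  t=0,i=2
  [3] .## => .  t=0,i=8
  [2] .#. => #  t=0,i=1
  [1] ..# => #  t=0,i=3
  [0] ... => #  t=0,i=21
  bits 01110111 = 119

119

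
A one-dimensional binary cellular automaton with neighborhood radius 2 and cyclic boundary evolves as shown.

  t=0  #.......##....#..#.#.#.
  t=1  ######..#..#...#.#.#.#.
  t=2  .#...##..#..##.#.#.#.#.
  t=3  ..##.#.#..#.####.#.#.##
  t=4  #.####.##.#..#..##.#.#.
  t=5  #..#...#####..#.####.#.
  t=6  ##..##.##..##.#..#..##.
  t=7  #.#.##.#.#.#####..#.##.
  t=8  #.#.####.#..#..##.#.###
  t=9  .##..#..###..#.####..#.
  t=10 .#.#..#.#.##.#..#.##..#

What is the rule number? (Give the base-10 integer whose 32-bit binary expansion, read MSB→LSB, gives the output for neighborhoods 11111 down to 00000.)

376677345

  nb #####: next=.  (t=1,i=2, bit31=0)
  nb ####.: next=.  (t=1,i=4, bit30=0)
  nb ###.#: next=.  (t=3,i=15, bit29=0)
  nb ###..: next=#  (t=1,i=5, bit28=1)
  nb ##.##: next=.  (t=4,i=6, bit27=0)
  nb ##.#.: next=#  (t=2,i=14, bit26=1)
  nb ##..#: next=#  (t=1,i=6, bit25=1)
  nb ##...: next=.  (t=0,i=10, bit24=0)
  nb #.###: next=.  (t=1,i=0, bit23=0)
  nb #.##.: next=#  (t=3,i=21, bit22=1)
  nb #.#.#: next=#  (t=0,i=19, bit21=1)
  nb #.#..: next=#  (t=0,i=0, bit20=1)
  nb #..##: next=.  (t=2,i=11, bit19=0)
  nb #..#.: next=.  (t=0,i=16, bit18=0)
  nb #...#: next=#  (t=1,i=13, bit17=1)
  nb #....: next=#  (t=0,i=2, bit16=1)
  nb .####: next=#  (t=1,i=1, bit15=1)
  nb .###.: next=.  (t=9,i=9, bit14=0)
  nb .##.#: next=#  (t=2,i=13, bit13=1)
  nb .##..: next=.  (t=0,i=9, bit12=0)
  nb .#.##: next=.  (t=1,i=22, bit11=0)
  nb .#.#.: next=.  (t=0,i=18, bit10=0)
  nb .#..#: next=#  (t=0,i=15, bit9=1)
  nb .#...: next=#  (t=0,i=1, bit8=1)
  nb ..###: next=#  (t=5,i=7, bit7=1)
  nb ..##.: next=#  (t=0,i=8, bit6=1)
  nb ..#.#: next=#  (t=0,i=17, bit5=1)
  nb ..#..: next=.  (t=0,i=14, bit4=0)
  nb ...##: next=.  (t=0,i=7, bit3=0)
  nb ...#.: next=.  (t=0,i=13, bit2=0)
  nb ....#: next=.  (t=0,i=6, bit1=0)
  nb .....: next=#  (t=0,i=3, bit0=1)
  bits 00010110011100111010001111100001 = 376677345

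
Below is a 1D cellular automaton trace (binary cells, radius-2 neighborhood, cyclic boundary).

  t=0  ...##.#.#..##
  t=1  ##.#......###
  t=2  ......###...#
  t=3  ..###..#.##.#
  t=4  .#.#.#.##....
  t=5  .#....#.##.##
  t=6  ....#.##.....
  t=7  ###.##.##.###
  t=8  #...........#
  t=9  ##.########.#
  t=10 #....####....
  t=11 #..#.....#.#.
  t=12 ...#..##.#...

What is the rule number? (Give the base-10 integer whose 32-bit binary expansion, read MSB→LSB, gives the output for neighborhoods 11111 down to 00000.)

2198493299

  #####|#  b31=1 t=1,i=12
  ####.|.  b30=0 t=1,i=0
  ###.#|.  b29=0 t=1,i=1
  ###..|.  b28=0 t=2,i=8
  ##.##|.  b27=0 t=5,i=10
  ##.#.|.  b26=0 t=0,i=5
  ##..#|#  b25=1 t=3,i=5
  ##...|#  b24=1 t=0,i=0
  #.###|.  b23=0 t=7,i=10
  #.##.|.  b22=0 t=3,i=9
  #.#.#|.  b21=0 t=0,i=6
  #.#..|.  b20=0 t=0,i=8
  #..##|#  b19=1 t=0,i=10
  #..#.|.  b18=0 t=3,i=6
  #...#|#  b17=1 t=0,i=1
  #....|.  b16=0 t=1,i=5
  .####|.  b15=0 t=1,i=11
  .###.|#  b14=1 t=2,i=7
  .##.#|.  b13=0 t=0,i=4
  .##..|#  b12=1 t=0,i=12
  .#.##|#  b11=1 t=3,i=8
  .#.#.|.  b10=0 t=0,i=7
  .#..#|.  b9=0 t=0,i=9
  .#...|.  b8=0 t=1,i=4
  ..###|.  b7=0 t=1,i=10
  ..##.|#  b6=1 t=0,i=3
  ..#.#|#  b5=1 t=3,i=7
  ..#..|#  b4=1 t=2,i=12
  ...##|.  b3=0 t=0,i=2
  ...#.|.  b2=0 t=2,i=11
  ....#|#  b1=1 t=1,i=8
  .....|#  b0=1 t=1,i=6
  bits 10000011000010100101100001110011 = 2198493299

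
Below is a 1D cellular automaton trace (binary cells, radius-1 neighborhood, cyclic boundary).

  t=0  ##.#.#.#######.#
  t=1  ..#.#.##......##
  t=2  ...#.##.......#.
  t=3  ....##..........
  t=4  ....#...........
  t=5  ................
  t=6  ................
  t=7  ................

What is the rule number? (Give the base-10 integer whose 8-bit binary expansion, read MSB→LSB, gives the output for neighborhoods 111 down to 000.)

  ### -> .   bit 7 = 0  t=0,i=0
  ##. -> .   bit 6 = 0  t=0,i=1
  #.# -> #   bit 5 = 1  t=0,i=2
  #.. -> .   bit 4 = 0  t=1,i=0
  .## -> #   bit 3 = 1  t=0,i=7
  .#. -> .   bit 2 = 0  t=0,i=3
  ..# -> .   bit 1 = 0  t=1,i=1
  ... -> .   bit 0 = 0  t=1,i=9
  bits 00101000 = 40

40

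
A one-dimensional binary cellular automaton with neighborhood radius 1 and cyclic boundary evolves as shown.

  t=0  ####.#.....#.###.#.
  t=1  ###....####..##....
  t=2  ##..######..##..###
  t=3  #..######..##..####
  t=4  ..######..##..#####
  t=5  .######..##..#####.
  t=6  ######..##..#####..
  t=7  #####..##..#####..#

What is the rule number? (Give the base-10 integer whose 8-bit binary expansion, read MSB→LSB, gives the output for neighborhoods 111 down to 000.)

139

  nb ###: next=#  (t=0,i=1, bit7=1)
  nb ##.: next=.  (t=0,i=3, bit6=0)
  nb #.#: next=.  (t=0,i=4, bit5=0)
  nb #..: next=.  (t=0,i=6, bit4=0)
  nb .##: next=#  (t=0,i=0, bit3=1)
  nb .#.: next=.  (t=0,i=5, bit2=0)
  nb ..#: next=#  (t=0,i=10, bit1=1)
  nb ...: next=#  (t=0,i=7, bit0=1)
  bits 10001011 = 139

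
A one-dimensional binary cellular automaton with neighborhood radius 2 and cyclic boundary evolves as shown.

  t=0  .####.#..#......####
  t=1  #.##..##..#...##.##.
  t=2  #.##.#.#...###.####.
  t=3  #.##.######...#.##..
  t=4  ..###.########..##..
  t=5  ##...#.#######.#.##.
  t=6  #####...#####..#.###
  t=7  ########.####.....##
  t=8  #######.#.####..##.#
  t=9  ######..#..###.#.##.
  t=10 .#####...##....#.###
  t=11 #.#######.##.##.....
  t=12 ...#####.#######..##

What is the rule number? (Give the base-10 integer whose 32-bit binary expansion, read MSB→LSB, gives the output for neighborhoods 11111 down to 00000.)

3648698126

  #####|#  b31=1 t=3,i=7
  ####.|#  b30=1 t=0,i=3
  ###.#|.  b29=0 t=0,i=4
  ###..|#  b28=1 t=3,i=10
  ##.##|#  b27=1 t=0,i=0
  ##.#.|.  b26=0 t=0,i=5
  ##..#|.  b25=0 t=1,i=4
  ##...|#  b24=1 t=3,i=11
  #.###|.  b23=0 t=0,i=1
  #.##.|#  b22=1 t=1,i=2
  #.#.#|#  b21=1 t=1,i=0
  #.#..|#  b20=1 t=0,i=6
  #..##|#  b19=1 t=1,i=5
  #..#.|.  b18=0 t=0,i=8
  #...#|#  b17=1 t=1,i=12
  #....|.  b16=0 t=0,i=11
  .####|#  b15=1 t=0,i=2
  .###.|.  b14=0 t=2,i=12
  .##.#|#  b13=1 t=1,i=15
  .##..|#  b12=1 t=1,i=3
  .#.##|.  b11=0 t=1,i=1
  .#.#.|#  b10=1 t=2,i=6
  .#..#|#  b9=1 t=0,i=7
  .#...|#  b8=1 t=0,i=10
  ..###|.  b7=0 t=0,i=16
  ..##.|.  b6=0 t=1,i=6
  ..#.#|.  b5=0 t=3,i=0
  ..#..|.  b4=0 t=0,i=9
  ...##|#  b3=1 t=0,i=15
  ...#.|#  b2=1 t=3,i=13
  ....#|#  b1=1 t=0,i=14
  .....|.  b0=0 t=0,i=12
  bits 11011001011110101011011100001110 = 3648698126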